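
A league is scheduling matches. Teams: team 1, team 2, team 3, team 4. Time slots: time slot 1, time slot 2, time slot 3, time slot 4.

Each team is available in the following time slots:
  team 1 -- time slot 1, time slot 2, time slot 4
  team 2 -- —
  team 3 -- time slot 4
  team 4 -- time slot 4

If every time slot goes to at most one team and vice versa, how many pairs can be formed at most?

2

One maximum matching: team 1–time slot 2, team 3–time slot 4.
The set {team 2, team 3, team 4} has only 1 neighbour ({time slot 4}), so by Hall's theorem at most 2 of the 4 teams can be matched.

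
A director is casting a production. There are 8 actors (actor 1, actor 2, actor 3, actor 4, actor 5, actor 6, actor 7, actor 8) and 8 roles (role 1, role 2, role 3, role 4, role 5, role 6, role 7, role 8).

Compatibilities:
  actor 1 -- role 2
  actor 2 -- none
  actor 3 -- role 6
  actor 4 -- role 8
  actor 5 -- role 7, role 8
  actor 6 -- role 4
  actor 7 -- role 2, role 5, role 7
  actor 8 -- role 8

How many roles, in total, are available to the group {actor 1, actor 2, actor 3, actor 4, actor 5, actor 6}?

5

The union of neighbours of {actor 1, actor 2, actor 3, actor 4, actor 5, actor 6} is {role 2, role 4, role 6, role 7, role 8}, which has 5 elements.
Since |N(S)| = 5 < |S| = 6, Hall's condition fails for this subset.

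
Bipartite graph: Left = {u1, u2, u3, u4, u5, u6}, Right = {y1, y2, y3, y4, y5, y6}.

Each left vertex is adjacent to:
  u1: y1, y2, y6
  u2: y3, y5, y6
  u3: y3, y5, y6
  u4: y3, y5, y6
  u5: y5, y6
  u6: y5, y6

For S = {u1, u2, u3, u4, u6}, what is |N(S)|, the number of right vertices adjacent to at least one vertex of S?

The union of neighbours of {u1, u2, u3, u4, u6} is {y1, y2, y3, y5, y6}, which has 5 elements.
Since |N(S)| = 5 ≥ |S| = 5, Hall's condition holds for this subset.

5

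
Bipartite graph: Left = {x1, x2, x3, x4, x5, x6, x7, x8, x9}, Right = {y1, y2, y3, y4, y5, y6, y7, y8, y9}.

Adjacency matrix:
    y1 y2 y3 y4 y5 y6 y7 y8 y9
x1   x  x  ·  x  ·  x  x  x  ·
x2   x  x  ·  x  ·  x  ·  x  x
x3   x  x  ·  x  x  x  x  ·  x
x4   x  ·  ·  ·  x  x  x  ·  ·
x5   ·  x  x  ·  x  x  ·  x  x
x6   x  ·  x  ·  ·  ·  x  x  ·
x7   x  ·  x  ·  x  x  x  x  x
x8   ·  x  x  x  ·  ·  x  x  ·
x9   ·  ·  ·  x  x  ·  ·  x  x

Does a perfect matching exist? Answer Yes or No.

A valid assignment of size 9: x1→y2, x2→y6, x3→y9, x4→y7, x5→y3, x6→y1, x7→y5, x8→y4, x9→y8.
All 9 left vertices are covered.

Yes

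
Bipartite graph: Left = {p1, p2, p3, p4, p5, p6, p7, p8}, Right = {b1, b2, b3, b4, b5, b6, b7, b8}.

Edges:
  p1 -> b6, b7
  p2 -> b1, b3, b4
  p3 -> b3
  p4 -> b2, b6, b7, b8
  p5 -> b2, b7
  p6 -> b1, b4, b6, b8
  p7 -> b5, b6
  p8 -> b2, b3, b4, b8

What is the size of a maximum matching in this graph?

8

A valid assignment of size 8: p1–b7, p2–b1, p3–b3, p4–b6, p5–b2, p6–b4, p7–b5, p8–b8.
This saturates every left vertex, so 8 is the maximum.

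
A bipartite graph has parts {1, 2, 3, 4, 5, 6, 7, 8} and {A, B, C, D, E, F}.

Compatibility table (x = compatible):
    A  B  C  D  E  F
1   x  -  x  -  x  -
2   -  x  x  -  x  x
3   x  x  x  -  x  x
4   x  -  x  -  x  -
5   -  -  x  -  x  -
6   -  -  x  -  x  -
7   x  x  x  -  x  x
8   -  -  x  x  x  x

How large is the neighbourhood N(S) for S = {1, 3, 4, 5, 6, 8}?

6

The union of neighbours of {1, 3, 4, 5, 6, 8} is {A, B, C, D, E, F}, which has 6 elements.
Since |N(S)| = 6 ≥ |S| = 6, Hall's condition holds for this subset.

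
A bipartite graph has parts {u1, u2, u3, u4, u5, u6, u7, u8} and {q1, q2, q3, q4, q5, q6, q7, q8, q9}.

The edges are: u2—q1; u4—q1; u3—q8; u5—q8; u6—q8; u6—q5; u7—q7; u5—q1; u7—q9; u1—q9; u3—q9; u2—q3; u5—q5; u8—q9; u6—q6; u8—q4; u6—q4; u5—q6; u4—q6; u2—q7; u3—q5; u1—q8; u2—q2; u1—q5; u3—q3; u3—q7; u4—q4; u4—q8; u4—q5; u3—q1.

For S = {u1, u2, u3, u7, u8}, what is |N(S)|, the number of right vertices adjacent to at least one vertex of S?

8

The union of neighbours of {u1, u2, u3, u7, u8} is {q1, q2, q3, q4, q5, q7, q8, q9}, which has 8 elements.
Since |N(S)| = 8 ≥ |S| = 5, Hall's condition holds for this subset.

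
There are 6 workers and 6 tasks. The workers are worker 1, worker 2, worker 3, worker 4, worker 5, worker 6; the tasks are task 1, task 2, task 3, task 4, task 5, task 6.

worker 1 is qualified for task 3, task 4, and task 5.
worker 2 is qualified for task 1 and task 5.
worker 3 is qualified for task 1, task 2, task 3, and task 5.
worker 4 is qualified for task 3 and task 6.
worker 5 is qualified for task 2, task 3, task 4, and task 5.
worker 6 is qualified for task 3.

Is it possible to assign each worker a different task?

For example, pair worker 1-task 4, worker 2-task 5, worker 3-task 1, worker 4-task 6, worker 5-task 2, worker 6-task 3.
All 6 workers are covered.

Yes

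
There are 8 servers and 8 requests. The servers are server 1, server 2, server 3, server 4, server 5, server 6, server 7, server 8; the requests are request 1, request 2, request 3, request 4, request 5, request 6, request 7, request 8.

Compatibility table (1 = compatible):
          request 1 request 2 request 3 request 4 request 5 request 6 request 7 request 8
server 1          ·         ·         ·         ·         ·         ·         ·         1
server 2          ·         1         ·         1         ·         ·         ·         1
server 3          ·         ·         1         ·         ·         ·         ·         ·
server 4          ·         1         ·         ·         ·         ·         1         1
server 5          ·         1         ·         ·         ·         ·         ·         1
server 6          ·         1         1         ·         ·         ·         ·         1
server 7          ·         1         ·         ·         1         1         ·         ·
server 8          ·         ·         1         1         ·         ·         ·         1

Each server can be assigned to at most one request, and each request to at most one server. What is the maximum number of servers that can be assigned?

A valid assignment of size 6: server 1-request 8, server 2-request 4, server 3-request 3, server 4-request 7, server 5-request 2, server 7-request 6.
The set {server 1, server 2, server 3, server 5, server 6, server 8} has only 4 neighbours ({request 2, request 3, request 4, request 8}), so by Hall's theorem at most 6 of the 8 servers can be matched.

6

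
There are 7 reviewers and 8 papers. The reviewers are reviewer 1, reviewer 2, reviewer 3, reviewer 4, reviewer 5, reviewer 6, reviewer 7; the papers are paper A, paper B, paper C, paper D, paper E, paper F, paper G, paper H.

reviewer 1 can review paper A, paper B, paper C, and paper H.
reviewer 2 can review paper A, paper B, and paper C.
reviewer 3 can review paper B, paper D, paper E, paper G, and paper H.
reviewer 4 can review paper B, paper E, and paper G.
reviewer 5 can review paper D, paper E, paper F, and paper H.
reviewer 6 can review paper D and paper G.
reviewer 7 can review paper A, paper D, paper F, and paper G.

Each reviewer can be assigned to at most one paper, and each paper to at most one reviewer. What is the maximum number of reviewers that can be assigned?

A valid assignment of size 7: reviewer 1-paper C, reviewer 2-paper A, reviewer 3-paper B, reviewer 4-paper E, reviewer 5-paper F, reviewer 6-paper G, reviewer 7-paper D.
This saturates every reviewer, so 7 is the maximum.

7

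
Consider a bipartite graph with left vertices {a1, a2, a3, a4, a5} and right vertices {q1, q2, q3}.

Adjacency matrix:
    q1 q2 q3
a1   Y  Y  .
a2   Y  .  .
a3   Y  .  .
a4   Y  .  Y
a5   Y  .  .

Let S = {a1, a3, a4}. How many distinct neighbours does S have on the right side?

3

The union of neighbours of {a1, a3, a4} is {q1, q2, q3}, which has 3 elements.
Since |N(S)| = 3 ≥ |S| = 3, Hall's condition holds for this subset.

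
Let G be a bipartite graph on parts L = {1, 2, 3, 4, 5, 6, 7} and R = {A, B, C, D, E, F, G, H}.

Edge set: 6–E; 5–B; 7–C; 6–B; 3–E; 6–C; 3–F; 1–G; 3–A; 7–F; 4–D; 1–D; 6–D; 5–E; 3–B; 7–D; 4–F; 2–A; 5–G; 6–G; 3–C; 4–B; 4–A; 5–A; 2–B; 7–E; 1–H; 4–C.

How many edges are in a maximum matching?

7

A valid assignment of size 7: 1-H, 2-B, 3-A, 4-F, 5-G, 6-D, 7-E.
All 7 left vertices are matched, so no larger matching exists.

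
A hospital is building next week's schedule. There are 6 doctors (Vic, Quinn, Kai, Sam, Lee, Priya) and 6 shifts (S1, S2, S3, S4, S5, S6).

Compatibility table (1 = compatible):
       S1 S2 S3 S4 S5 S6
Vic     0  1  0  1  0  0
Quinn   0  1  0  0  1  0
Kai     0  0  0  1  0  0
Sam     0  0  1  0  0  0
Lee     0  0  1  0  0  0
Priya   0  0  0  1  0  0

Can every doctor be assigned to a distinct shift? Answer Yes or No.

The set {Kai, Sam, Lee, Priya} has only 2 neighbours ({S3, S4}), so by Hall's theorem at most 4 of the 6 doctors can be matched.
Hence no matching covers every doctor.

No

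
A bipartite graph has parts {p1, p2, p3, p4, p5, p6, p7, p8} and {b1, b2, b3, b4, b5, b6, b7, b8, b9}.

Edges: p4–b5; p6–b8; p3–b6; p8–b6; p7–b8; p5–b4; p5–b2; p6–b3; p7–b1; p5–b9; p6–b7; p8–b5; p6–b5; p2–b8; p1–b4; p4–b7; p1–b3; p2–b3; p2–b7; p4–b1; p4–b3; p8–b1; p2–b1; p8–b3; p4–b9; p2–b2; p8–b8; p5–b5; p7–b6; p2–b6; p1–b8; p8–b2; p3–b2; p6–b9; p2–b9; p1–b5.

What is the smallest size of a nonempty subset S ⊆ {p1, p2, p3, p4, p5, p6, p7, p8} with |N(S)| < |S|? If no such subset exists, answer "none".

A matching saturating every left vertex exists, for instance p1→b3, p2→b8, p3→b2, p4→b7, p5→b4, p6→b5, p7→b6, p8→b1.
By Hall's marriage theorem, this means |N(S)| ≥ |S| for every subset S, so no violating subset exists.

none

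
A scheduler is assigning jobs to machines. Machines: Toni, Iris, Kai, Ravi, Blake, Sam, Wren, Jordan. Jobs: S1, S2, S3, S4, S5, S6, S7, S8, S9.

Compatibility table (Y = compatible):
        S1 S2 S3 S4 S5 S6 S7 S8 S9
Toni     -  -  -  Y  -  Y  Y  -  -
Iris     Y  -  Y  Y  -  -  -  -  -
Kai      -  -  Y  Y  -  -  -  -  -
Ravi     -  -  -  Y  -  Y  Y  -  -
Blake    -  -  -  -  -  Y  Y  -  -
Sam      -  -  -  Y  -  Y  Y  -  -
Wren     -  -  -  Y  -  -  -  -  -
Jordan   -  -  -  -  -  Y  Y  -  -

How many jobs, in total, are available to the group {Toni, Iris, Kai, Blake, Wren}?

5

The union of neighbours of {Toni, Iris, Kai, Blake, Wren} is {S1, S3, S4, S6, S7}, which has 5 elements.
Since |N(S)| = 5 ≥ |S| = 5, Hall's condition holds for this subset.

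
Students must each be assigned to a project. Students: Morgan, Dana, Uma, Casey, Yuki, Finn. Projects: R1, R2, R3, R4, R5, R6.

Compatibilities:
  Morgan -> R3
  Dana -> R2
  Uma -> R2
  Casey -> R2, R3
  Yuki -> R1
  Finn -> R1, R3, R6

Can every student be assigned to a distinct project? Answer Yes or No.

No

The set {Morgan, Dana, Uma, Casey} has only 2 neighbours ({R2, R3}), so by Hall's theorem at most 4 of the 6 students can be matched.
Hence no matching covers every student.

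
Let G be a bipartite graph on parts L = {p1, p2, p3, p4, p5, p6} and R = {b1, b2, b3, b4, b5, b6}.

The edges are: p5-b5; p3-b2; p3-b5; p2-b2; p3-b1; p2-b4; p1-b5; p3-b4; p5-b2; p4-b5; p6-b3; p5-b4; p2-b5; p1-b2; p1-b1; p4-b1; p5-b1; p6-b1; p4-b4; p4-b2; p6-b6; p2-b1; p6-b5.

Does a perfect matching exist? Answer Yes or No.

No

The set {p1, p2, p3, p4, p5} has only 4 neighbours ({b1, b2, b4, b5}), so by Hall's theorem at most 5 of the 6 left vertices can be matched.
Hence no matching covers every left vertex.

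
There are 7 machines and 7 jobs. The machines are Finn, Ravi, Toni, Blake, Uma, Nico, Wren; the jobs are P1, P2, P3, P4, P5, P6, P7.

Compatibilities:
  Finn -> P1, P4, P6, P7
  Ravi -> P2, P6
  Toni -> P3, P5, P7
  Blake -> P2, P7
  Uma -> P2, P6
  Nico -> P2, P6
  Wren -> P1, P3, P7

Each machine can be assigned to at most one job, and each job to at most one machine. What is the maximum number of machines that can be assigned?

For example, pair Finn→P4, Ravi→P2, Toni→P5, Blake→P7, Uma→P6, Wren→P1.
The set {Ravi, Uma, Nico} has only 2 neighbours ({P2, P6}), so by Hall's theorem at most 6 of the 7 machines can be matched.

6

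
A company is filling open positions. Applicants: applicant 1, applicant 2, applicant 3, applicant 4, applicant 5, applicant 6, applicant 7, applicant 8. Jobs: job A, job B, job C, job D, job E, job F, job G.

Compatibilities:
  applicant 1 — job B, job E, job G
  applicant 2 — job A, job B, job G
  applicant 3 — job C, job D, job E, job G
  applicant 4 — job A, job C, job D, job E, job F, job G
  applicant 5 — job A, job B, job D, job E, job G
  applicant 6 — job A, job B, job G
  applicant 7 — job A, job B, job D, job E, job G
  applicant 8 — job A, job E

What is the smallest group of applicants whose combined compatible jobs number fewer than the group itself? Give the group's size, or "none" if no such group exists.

6

Take S = {applicant 1, applicant 2, applicant 5, applicant 6, applicant 7, applicant 8}. Its neighbourhood is {job A, job B, job D, job E, job G}, so |N(S)| = 5 < |S| = 6.
Every subset of size less than 6 has at least as many neighbours as members, so 6 is the minimum.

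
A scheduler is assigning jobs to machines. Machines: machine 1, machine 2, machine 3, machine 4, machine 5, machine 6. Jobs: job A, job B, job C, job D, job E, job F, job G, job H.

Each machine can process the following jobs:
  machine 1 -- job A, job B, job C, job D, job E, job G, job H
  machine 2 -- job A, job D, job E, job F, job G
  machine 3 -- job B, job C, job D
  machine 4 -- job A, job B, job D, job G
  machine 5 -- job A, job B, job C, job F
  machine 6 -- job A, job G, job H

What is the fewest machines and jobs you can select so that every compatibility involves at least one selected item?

A maximum matching has 6 edges (e.g. machine 1–job H, machine 2–job D, machine 3–job B, machine 4–job G, machine 5–job F, machine 6–job A).
By König's theorem the minimum vertex cover has the same size. One such cover is {machine 1, machine 2, machine 3, machine 4, machine 5, machine 6}.

6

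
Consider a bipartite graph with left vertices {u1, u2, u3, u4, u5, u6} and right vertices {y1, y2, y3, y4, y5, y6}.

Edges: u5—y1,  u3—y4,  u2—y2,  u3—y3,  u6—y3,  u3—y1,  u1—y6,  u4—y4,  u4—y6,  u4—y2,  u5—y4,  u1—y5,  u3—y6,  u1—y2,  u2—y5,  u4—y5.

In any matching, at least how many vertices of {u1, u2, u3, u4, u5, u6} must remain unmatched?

For example, pair u1→y5, u2→y2, u3→y1, u4→y6, u5→y4, u6→y3.
All 6 left vertices are matched, so no larger matching exists.
That matches 6 of the 6, leaving 0 unmatched; no matching can do better.

0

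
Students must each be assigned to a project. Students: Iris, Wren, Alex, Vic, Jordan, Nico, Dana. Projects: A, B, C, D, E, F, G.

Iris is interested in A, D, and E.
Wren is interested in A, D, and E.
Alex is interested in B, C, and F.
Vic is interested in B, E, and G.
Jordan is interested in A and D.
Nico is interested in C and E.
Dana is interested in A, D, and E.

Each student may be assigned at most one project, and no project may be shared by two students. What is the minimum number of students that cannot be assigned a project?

1

One maximum matching: Iris–E, Wren–A, Alex–F, Vic–B, Jordan–D, Nico–C.
The set {Iris, Wren, Jordan, Dana} has only 3 neighbours ({A, D, E}), so by Hall's theorem at most 6 of the 7 students can be matched.
That matches 6 of the 7, leaving 1 unmatched; no matching can do better.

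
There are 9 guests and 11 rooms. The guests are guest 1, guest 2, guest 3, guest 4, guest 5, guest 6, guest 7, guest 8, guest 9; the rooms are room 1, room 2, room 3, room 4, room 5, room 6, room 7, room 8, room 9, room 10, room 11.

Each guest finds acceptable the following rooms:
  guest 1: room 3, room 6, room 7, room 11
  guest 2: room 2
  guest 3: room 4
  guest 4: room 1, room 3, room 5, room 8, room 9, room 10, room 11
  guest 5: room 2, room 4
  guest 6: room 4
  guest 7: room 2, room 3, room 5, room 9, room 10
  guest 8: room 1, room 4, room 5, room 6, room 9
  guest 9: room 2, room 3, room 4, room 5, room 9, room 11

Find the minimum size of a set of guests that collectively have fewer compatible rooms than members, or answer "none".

2

Take S = {guest 3, guest 6}. Its neighbourhood is {room 4}, so |N(S)| = 1 < |S| = 2.
No single vertex violates Hall's condition since each has at least one neighbour, so 2 is the minimum.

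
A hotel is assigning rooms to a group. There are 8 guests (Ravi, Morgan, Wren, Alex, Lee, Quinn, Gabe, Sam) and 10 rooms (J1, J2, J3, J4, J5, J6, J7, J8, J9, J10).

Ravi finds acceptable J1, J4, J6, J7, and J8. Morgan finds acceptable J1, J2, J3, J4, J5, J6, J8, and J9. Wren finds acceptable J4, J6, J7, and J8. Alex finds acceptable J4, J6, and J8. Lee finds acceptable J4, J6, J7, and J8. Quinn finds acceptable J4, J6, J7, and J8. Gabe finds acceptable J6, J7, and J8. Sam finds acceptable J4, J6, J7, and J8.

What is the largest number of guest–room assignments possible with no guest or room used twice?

For example, pair Ravi–J1, Morgan–J9, Wren–J8, Alex–J4, Lee–J7, Quinn–J6.
The set {Wren, Alex, Lee, Quinn, Gabe, Sam} has only 4 neighbours ({J4, J6, J7, J8}), so by Hall's theorem at most 6 of the 8 guests can be matched.

6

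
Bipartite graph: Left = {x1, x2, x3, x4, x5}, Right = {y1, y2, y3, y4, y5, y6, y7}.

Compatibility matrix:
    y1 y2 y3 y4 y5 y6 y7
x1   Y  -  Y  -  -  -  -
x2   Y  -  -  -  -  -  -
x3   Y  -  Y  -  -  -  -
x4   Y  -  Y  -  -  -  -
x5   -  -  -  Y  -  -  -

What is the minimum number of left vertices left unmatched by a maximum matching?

2

One maximum matching: x1-y3, x2-y1, x5-y4.
The set {x1, x2, x3, x4} has only 2 neighbours ({y1, y3}), so by Hall's theorem at most 3 of the 5 left vertices can be matched.
That matches 3 of the 5, leaving 2 unmatched; no matching can do better.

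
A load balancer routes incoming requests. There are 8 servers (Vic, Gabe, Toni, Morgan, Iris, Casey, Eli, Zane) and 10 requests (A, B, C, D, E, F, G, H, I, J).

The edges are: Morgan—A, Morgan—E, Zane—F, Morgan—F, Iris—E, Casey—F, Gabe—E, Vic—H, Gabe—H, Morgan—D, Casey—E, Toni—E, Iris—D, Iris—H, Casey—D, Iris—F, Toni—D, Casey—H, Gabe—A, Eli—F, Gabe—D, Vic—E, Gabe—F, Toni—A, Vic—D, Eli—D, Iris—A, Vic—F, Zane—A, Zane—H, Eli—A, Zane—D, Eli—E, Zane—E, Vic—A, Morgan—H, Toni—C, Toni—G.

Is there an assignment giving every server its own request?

The set {Vic, Gabe, Morgan, Iris, Casey, Eli, Zane} has only 5 neighbours ({A, D, E, F, H}), so by Hall's theorem at most 6 of the 8 servers can be matched.
Hence no matching covers every server.

No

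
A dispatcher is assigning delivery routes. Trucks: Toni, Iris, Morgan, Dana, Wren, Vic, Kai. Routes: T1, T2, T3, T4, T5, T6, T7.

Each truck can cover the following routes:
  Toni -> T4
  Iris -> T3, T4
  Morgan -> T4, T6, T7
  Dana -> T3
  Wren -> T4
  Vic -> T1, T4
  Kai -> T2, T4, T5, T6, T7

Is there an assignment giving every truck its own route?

The set {Toni, Iris, Dana, Wren} has only 2 neighbours ({T3, T4}), so by Hall's theorem at most 5 of the 7 trucks can be matched.
Hence no matching covers every truck.

No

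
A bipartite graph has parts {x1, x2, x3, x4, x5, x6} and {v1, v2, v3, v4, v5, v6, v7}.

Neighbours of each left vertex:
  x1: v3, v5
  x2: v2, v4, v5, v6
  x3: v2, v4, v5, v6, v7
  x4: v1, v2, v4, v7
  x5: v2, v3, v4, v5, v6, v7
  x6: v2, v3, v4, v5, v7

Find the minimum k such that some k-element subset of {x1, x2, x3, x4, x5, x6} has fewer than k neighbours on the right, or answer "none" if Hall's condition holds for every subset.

none

A matching saturating every left vertex exists, for instance x1→v5, x2→v4, x3→v6, x4→v7, x5→v2, x6→v3.
By Hall's marriage theorem, this means |N(S)| ≥ |S| for every subset S, so no violating subset exists.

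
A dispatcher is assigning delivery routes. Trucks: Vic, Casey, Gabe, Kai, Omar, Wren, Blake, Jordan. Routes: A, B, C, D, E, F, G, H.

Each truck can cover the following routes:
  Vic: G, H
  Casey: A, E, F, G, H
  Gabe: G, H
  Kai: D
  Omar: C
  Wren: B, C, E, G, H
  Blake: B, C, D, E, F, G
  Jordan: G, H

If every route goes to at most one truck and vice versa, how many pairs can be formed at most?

One maximum matching: Vic–H, Casey–A, Gabe–G, Kai–D, Omar–C, Wren–B, Blake–E.
The set {Vic, Gabe, Jordan} has only 2 neighbours ({G, H}), so by Hall's theorem at most 7 of the 8 trucks can be matched.

7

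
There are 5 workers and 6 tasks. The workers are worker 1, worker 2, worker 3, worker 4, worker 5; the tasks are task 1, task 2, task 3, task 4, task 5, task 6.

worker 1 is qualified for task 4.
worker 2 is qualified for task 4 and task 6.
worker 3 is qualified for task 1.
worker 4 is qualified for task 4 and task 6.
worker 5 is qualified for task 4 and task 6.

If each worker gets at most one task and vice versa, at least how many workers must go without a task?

2

A valid assignment of size 3: worker 1-task 4, worker 2-task 6, worker 3-task 1.
The set {worker 1, worker 2, worker 4, worker 5} has only 2 neighbours ({task 4, task 6}), so by Hall's theorem at most 3 of the 5 workers can be matched.
That matches 3 of the 5, leaving 2 unmatched; no matching can do better.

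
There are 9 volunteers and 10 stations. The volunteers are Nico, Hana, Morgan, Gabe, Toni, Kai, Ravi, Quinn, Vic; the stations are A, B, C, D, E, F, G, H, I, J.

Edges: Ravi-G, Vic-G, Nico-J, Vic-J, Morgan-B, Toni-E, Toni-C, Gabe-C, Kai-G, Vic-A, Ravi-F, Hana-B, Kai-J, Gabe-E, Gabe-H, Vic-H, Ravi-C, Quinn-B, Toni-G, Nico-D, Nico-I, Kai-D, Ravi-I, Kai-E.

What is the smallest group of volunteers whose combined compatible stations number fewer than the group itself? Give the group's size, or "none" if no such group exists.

2

Take S = {Hana, Morgan}. Its neighbourhood is {B}, so |N(S)| = 1 < |S| = 2.
No single vertex violates Hall's condition since each has at least one neighbour, so 2 is the minimum.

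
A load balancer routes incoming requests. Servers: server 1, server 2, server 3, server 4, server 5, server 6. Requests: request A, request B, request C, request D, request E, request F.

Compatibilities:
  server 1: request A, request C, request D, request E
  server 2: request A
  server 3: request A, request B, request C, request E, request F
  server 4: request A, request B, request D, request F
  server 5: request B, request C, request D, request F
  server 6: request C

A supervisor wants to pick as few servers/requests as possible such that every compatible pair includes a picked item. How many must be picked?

6

A maximum matching has 6 edges (e.g. server 1–request E, server 2–request A, server 3–request F, server 4–request D, server 5–request B, server 6–request C).
By König's theorem the minimum vertex cover has the same size. One such cover is {server 1, server 2, server 3, server 4, server 5, server 6}.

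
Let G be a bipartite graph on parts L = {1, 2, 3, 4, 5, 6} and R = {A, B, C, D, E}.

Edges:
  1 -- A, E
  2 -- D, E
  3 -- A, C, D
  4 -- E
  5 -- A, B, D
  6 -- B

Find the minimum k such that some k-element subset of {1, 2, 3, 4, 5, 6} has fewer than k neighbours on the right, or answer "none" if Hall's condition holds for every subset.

5

Take S = {1, 2, 4, 5, 6}. Its neighbourhood is {A, B, D, E}, so |N(S)| = 4 < |S| = 5.
Every subset of size less than 5 has at least as many neighbours as members, so 5 is the minimum.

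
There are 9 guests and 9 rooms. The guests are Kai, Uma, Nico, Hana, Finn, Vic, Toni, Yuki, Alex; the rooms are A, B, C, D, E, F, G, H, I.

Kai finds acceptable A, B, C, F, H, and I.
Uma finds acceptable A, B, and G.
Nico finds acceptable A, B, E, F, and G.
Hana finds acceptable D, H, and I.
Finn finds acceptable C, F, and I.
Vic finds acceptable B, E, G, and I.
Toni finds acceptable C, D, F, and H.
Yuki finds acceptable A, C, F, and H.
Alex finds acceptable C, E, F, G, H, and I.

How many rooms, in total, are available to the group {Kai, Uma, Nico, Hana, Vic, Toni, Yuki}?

9

The union of neighbours of {Kai, Uma, Nico, Hana, Vic, Toni, Yuki} is {A, B, C, D, E, F, G, H, I}, which has 9 elements.
Since |N(S)| = 9 ≥ |S| = 7, Hall's condition holds for this subset.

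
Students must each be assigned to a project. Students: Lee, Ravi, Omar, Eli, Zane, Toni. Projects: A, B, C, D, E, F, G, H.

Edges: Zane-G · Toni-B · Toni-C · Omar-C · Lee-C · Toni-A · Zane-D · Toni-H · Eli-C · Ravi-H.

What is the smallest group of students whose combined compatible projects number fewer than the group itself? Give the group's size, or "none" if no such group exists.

2

Take S = {Lee, Omar}. Its neighbourhood is {C}, so |N(S)| = 1 < |S| = 2.
No single vertex violates Hall's condition since each has at least one neighbour, so 2 is the minimum.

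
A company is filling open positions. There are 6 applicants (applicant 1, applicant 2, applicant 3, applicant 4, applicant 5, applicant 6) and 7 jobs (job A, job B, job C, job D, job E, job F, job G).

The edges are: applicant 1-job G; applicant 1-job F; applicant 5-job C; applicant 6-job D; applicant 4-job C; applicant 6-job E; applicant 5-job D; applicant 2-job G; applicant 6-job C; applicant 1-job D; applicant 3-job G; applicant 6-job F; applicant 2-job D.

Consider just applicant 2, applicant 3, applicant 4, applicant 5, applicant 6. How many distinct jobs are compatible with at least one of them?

5

The union of neighbours of {applicant 2, applicant 3, applicant 4, applicant 5, applicant 6} is {job C, job D, job E, job F, job G}, which has 5 elements.
Since |N(S)| = 5 ≥ |S| = 5, Hall's condition holds for this subset.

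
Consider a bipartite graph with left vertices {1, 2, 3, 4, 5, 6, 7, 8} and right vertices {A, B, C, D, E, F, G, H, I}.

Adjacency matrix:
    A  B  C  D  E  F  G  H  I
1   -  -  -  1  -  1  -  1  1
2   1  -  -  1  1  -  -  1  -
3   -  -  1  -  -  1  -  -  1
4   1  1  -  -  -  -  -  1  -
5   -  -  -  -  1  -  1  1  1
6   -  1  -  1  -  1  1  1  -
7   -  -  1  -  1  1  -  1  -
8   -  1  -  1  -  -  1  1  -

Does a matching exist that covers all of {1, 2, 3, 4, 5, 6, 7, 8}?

For example, pair 1→D, 2→A, 3→C, 4→H, 5→G, 6→F, 7→E, 8→B.
All 8 left vertices are covered.

Yes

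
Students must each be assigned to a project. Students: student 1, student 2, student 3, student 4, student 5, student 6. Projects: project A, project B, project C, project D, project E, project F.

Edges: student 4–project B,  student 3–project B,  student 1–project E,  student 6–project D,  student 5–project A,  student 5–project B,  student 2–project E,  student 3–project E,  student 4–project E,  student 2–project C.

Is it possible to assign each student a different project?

No

The set {student 1, student 3, student 4} has only 2 neighbours ({project B, project E}), so by Hall's theorem at most 5 of the 6 students can be matched.
Hence no matching covers every student.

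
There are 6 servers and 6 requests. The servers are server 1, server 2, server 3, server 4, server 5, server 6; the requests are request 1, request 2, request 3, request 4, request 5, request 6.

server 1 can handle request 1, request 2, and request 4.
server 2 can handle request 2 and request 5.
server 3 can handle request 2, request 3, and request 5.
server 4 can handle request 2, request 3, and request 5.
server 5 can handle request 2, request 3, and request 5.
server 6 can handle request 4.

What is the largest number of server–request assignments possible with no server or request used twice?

A valid assignment of size 5: server 1–request 1, server 2–request 2, server 3–request 3, server 4–request 5, server 6–request 4.
The set {server 2, server 3, server 4, server 5} has only 3 neighbours ({request 2, request 3, request 5}), so by Hall's theorem at most 5 of the 6 servers can be matched.

5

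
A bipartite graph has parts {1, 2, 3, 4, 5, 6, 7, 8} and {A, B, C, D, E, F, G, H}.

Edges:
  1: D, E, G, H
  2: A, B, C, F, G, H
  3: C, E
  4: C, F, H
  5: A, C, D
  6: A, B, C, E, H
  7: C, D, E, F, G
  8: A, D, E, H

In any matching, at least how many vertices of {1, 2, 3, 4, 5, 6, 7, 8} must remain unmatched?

For example, pair 1-H, 2-B, 3-C, 4-F, 5-D, 6-A, 7-G, 8-E.
This saturates every left vertex, so 8 is the maximum.
That matches 8 of the 8, leaving 0 unmatched; no matching can do better.

0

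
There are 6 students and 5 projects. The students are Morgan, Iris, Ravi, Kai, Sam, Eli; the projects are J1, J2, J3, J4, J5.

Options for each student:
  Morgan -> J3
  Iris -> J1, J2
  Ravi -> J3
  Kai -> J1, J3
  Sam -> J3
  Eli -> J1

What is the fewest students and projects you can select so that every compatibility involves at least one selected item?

3

{Iris, J1, J3} is a vertex cover of size 3: every edge has an endpoint in this set.
No smaller cover exists because Morgan–J3, Iris–J2, Kai–J1 is a matching of size 3, and a cover must include an endpoint of each of these disjoint edges (König's theorem).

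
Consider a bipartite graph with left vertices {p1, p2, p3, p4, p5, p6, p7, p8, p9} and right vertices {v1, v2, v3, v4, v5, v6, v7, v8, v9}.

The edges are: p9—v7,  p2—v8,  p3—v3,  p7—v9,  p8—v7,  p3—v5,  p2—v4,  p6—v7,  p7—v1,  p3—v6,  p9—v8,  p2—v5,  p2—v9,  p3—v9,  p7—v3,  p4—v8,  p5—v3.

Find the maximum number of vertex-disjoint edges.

One maximum matching: p2-v4, p3-v6, p4-v8, p5-v3, p6-v7, p7-v1.
The set {p1, p4, p6, p8, p9} has only 2 neighbours ({v7, v8}), so by Hall's theorem at most 6 of the 9 left vertices can be matched.

6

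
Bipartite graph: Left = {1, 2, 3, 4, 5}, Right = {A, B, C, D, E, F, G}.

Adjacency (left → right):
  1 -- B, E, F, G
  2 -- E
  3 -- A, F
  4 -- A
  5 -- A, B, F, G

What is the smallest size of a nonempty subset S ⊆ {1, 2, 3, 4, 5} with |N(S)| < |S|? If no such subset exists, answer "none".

A matching saturating every left vertex exists, for instance 1→G, 2→E, 3→F, 4→A, 5→B.
By Hall's marriage theorem, this means |N(S)| ≥ |S| for every subset S, so no violating subset exists.

none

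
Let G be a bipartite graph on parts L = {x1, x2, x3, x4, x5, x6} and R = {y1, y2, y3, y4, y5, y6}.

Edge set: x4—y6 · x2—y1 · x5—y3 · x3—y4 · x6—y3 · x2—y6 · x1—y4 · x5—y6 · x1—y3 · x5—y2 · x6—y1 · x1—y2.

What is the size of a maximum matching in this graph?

A valid assignment of size 5: x1→y2, x2→y1, x3→y4, x4→y6, x5→y3.
The set {x1, x2, x3, x4, x5, x6} has only 5 neighbours ({y1, y2, y3, y4, y6}), so by Hall's theorem at most 5 of the 6 left vertices can be matched.

5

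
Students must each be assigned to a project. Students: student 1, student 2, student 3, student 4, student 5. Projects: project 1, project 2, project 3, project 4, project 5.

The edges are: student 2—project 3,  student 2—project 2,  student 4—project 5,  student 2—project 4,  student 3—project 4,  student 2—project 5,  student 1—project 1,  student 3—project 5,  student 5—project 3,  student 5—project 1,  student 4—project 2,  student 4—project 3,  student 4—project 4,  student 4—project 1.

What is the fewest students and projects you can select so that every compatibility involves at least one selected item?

5

A maximum matching has 5 edges (e.g. student 1–project 1, student 2–project 4, student 3–project 5, student 4–project 2, student 5–project 3).
By König's theorem the minimum vertex cover has the same size. One such cover is {student 1, student 2, student 3, student 4, student 5}.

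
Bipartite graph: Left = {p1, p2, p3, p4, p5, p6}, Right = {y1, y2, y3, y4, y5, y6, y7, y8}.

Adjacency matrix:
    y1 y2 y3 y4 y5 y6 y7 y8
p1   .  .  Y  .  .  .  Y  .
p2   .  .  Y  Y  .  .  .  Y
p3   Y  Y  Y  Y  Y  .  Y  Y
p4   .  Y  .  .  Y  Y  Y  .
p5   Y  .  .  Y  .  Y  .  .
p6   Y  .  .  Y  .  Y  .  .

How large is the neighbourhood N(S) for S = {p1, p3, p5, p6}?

8

The union of neighbours of {p1, p3, p5, p6} is {y1, y2, y3, y4, y5, y6, y7, y8}, which has 8 elements.
Since |N(S)| = 8 ≥ |S| = 4, Hall's condition holds for this subset.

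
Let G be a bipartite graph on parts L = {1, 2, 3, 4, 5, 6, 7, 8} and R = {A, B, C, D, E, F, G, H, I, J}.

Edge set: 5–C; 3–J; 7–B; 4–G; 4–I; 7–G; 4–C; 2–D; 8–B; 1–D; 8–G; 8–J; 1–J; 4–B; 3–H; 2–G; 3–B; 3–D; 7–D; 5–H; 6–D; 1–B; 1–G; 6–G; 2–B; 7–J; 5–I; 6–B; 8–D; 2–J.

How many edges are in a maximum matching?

7

One maximum matching: 1–J, 2–D, 3–H, 4–I, 5–C, 6–G, 7–B.
The set {1, 2, 6, 7, 8} has only 4 neighbours ({B, D, G, J}), so by Hall's theorem at most 7 of the 8 left vertices can be matched.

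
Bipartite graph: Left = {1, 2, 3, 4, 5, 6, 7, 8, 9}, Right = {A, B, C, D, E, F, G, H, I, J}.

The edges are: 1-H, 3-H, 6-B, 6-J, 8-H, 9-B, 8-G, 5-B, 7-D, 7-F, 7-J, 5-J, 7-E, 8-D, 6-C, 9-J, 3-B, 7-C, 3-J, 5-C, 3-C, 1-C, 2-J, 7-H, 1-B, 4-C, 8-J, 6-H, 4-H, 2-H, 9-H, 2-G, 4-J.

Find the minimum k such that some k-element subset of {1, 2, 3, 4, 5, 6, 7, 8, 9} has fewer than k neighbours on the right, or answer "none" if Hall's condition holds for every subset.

5

Take S = {1, 3, 4, 5, 6}. Its neighbourhood is {B, C, H, J}, so |N(S)| = 4 < |S| = 5.
Every subset of size less than 5 has at least as many neighbours as members, so 5 is the minimum.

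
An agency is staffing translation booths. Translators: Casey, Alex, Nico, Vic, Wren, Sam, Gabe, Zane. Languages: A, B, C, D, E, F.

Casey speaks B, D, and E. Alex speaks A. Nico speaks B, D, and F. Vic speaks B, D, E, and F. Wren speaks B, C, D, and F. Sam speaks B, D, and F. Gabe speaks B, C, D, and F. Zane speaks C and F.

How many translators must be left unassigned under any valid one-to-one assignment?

A valid assignment of size 6: Casey→D, Alex→A, Nico→F, Vic→E, Wren→C, Sam→B.
The set {Casey, Nico, Vic, Wren, Sam, Gabe, Zane} has only 5 neighbours ({B, C, D, E, F}), so by Hall's theorem at most 6 of the 8 translators can be matched.
That matches 6 of the 8, leaving 2 unmatched; no matching can do better.

2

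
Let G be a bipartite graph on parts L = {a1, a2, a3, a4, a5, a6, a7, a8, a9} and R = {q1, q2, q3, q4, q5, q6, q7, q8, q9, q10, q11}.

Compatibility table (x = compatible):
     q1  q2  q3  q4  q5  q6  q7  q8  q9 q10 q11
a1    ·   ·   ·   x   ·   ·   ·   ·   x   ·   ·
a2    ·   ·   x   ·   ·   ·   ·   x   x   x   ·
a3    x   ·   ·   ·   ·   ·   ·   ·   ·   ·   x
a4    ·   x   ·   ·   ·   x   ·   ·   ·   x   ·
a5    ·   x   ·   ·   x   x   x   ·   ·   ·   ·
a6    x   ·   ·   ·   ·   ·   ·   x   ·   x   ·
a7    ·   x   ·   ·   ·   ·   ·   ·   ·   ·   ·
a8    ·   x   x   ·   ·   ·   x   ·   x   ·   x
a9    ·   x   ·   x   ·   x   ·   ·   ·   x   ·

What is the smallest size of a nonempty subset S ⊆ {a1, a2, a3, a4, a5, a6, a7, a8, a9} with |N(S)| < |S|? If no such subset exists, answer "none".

none

A matching saturating every left vertex exists, for instance a1→q4, a2→q8, a3→q11, a4→q10, a5→q7, a6→q1, a7→q2, a8→q9, a9→q6.
By Hall's marriage theorem, this means |N(S)| ≥ |S| for every subset S, so no violating subset exists.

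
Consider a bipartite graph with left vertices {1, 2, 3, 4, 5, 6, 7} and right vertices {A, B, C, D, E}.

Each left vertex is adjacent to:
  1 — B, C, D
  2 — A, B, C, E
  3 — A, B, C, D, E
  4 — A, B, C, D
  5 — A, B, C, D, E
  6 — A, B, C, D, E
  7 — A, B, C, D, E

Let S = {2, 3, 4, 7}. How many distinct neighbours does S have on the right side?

The union of neighbours of {2, 3, 4, 7} is {A, B, C, D, E}, which has 5 elements.
Since |N(S)| = 5 ≥ |S| = 4, Hall's condition holds for this subset.

5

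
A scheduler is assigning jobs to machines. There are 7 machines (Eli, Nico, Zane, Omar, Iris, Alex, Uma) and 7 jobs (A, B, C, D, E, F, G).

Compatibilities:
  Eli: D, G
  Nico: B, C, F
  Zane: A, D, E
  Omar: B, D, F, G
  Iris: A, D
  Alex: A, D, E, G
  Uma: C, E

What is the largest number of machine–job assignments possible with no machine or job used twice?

A valid assignment of size 7: Eli–G, Nico–F, Zane–D, Omar–B, Iris–A, Alex–E, Uma–C.
All 7 machines are matched, so no larger matching exists.

7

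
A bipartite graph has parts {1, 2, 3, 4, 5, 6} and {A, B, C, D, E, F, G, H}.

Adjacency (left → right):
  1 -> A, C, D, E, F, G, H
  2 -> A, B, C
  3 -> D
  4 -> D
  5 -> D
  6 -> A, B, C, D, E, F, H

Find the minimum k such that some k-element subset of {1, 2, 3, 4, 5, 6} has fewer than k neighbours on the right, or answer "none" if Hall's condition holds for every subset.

2

Take S = {3, 4}. Its neighbourhood is {D}, so |N(S)| = 1 < |S| = 2.
No single vertex violates Hall's condition since each has at least one neighbour, so 2 is the minimum.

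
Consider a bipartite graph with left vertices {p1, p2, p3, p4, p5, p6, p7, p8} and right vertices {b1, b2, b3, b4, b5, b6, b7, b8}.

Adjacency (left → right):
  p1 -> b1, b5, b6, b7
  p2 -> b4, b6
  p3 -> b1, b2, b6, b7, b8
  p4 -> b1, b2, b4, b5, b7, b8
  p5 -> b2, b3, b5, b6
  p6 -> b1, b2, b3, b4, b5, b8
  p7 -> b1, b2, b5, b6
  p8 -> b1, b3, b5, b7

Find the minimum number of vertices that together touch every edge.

8

The 8 edges p1–b5, p2–b4, p3–b1, p4–b7, p5–b6, p6–b8, p7–b2, p8–b3 form a matching, so any vertex cover needs at least 8 vertices (one per matched edge).
Conversely {p1, p2, p3, p4, p5, p6, p7, p8} meets every edge and has exactly 8 vertices, so 8 is optimal.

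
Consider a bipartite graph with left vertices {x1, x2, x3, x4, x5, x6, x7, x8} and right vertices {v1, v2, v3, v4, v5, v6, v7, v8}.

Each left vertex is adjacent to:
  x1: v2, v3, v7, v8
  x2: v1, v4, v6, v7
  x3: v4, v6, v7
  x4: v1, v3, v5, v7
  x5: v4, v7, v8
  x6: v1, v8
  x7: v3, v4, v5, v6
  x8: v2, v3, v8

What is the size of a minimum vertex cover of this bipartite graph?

8

The 8 edges x1–v7, x2–v6, x3–v4, x4–v5, x5–v8, x6–v1, x7–v3, x8–v2 form a matching, so any vertex cover needs at least 8 vertices (one per matched edge).
Conversely {x1, x2, x3, x4, x5, x6, x7, x8} meets every edge and has exactly 8 vertices, so 8 is optimal.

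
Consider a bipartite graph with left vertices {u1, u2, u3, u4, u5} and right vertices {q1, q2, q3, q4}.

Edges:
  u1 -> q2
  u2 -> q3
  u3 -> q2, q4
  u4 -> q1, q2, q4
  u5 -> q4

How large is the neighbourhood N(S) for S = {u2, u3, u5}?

The union of neighbours of {u2, u3, u5} is {q2, q3, q4}, which has 3 elements.
Since |N(S)| = 3 ≥ |S| = 3, Hall's condition holds for this subset.

3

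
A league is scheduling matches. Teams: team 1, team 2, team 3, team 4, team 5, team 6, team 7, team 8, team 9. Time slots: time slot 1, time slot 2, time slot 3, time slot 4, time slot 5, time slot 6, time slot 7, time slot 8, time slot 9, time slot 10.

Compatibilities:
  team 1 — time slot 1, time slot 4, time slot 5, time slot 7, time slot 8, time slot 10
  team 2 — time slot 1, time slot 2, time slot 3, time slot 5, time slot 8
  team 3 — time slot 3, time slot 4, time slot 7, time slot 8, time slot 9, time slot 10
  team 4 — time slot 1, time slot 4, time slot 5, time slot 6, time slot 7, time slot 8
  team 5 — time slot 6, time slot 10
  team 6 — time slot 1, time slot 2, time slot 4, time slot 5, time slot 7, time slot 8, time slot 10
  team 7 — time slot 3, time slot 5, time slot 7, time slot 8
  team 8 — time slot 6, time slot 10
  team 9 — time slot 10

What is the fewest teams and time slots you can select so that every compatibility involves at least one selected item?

{team 1, team 2, team 3, team 4, team 6, team 7, time slot 6, time slot 10} is a vertex cover of size 8: every edge has an endpoint in this set.
No smaller cover exists because team 1–time slot 8, team 2–time slot 1, team 3–time slot 3, team 4–time slot 4, team 5–time slot 6, team 6–time slot 5, team 7–time slot 7, team 8–time slot 10 is a matching of size 8, and a cover must include an endpoint of each of these disjoint edges (König's theorem).

8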